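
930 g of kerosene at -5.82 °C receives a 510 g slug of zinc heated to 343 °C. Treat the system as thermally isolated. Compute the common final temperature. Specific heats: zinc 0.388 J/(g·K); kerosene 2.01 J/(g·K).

Set heat shed by the hot body equal to heat absorbed by the cold body:
510·0.388·(343 − T) = 930·2.01·(T − (-5.82))
197.88(343 − T) = 1869.3(T − (-5.82))
2067.2 T = 56994  ⇒  T ≈ 27.57 °C

T_f ≈ 27.6 °C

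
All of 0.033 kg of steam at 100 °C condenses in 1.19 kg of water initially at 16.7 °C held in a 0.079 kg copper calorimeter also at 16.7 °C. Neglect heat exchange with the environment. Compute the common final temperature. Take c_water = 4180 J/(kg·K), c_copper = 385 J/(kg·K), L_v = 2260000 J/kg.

T_f ≈ 33.4 °C

Energy balance with sensible and latent terms:
latent heat released on condensation: 0.033·2260000 = 74580
  condensate cools 100→T: 0.033·4180·(T − 100) = 137.94(T − 100)
  original water: 4974.2(T − 16.7)
  copper cup: 0.079·385·(T − 16.7) = 30.41(T − 16.7)
5142.6 T = 74580 + 13794 + 83577 = 171951
T ≈ 33.44 °C — below 100 °C, confirming all the steam condensed.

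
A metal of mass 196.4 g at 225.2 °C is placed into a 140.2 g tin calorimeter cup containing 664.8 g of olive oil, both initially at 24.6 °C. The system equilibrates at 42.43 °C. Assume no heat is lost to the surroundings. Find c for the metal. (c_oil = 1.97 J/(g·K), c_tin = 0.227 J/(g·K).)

c ≈ 0.666 J/(g·K)

Energy conservation, ΣQ = 0:
196.4×c×(42.43 − 225.2) + 664.8×1.97×(42.43 − 24.6) + 140.2×0.227×(42.43 − 24.6) = 0
-35896 c = -23919
c = -23919/-35896 ≈ 0.6663 J/(g·K)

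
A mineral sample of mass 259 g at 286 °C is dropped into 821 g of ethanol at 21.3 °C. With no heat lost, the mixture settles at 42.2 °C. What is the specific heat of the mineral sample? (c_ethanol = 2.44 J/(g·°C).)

m_s c (T_s − T_f) = m_ethanol c_ethanol (T_f − T_0):
259·c·(286 − 42.2) = 821·2.44·(42.2 − 21.3)
63144 c = 41868  ⇒  c ≈ 0.663 J/(g·°C)

c ≈ 0.663 J/(g·°C)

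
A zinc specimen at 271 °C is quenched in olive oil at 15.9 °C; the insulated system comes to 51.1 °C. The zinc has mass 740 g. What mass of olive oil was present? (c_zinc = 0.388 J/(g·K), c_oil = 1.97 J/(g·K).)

m ≈ 910 g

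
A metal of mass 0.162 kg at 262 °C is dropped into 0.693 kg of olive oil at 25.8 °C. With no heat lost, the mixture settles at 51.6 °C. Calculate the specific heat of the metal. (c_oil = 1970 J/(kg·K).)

c ≈ 1030 J/(kg·K)

Energy conservation, ΣQ = 0:
0.162·c·(51.6 − 262) + 0.693·1970·(51.6 − 25.8) = 0
-34.08 c = -35222
c = -35222/-34.08 ≈ 1033 J/(kg·K)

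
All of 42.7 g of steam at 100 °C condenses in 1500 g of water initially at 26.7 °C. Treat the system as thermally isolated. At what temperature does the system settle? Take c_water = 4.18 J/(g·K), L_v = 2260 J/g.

T_f ≈ 43.7 °C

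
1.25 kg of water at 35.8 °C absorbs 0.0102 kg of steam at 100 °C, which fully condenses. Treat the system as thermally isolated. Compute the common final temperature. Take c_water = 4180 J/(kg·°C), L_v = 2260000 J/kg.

T_f ≈ 40.7 °C

Energy balance with sensible and latent terms:
condense steam: −0.0102·2260000 = −23052; condensate cools 100→T: 0.0102·4180·(T − 100) = 42.64(T − 100); original water: 5225(T − 35.8)
5267.6 T = 23052 + 4263.6 + 187055 = 214371
T ≈ 40.70 °C — below 100 °C, confirming all the steam condensed.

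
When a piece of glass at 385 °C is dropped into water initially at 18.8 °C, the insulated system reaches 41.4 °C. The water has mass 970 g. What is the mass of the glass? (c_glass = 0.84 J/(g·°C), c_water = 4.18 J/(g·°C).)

m ≈ 317 g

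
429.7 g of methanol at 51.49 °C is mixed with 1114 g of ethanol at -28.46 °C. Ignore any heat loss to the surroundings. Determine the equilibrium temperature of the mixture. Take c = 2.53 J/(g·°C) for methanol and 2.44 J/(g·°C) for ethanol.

T_f ≈ -5.6 °C

|Q_methanol| = |Q_ethanol|:
429.7*2.53*(51.49 − T) = 1114*2.44*(T − (-28.46))
1087.1(51.49 − T) = 2718.2(T − (-28.46))
3805.3 T = -21382  ⇒  T ≈ -5.62 °C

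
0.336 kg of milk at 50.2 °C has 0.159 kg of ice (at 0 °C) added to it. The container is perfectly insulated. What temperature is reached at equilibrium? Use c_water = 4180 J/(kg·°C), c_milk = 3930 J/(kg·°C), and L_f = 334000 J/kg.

Heat gained plus heat lost sum to zero:
melt ice: 0.159×334000 = 53106; meltwater 0→T: 0.159×4180×T = 664.62 T; milk: 1320.5(T − 50.2)
1985.1 T = 66288 − 53106 = 13182
T ≈ 6.64 °C. Since T > 0 °C, the all-ice-melts assumption holds.

T_f ≈ 6.6 °C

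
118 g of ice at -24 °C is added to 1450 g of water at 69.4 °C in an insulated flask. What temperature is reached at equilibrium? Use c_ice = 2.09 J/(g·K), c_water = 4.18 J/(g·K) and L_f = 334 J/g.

T_f ≈ 57.3 °C

Net heat exchanged in the isolated system is zero:
ice -24→0 °C: 118·2.09·24 = 5918.9
  latent heat to melt: 118·334 = 39412
  warm the meltwater: 493.24 T
  water: 6061(T − 69.4)
6554.2 T = 420633 − 45331 = 375303
T ≈ 57.26 °C (positive, so assuming full melt was valid).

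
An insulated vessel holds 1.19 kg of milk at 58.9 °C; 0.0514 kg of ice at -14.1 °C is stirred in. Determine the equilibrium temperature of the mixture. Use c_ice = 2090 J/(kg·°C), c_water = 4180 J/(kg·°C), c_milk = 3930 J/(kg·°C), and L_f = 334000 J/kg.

T_f ≈ 52.5 °C

Sum of m c ΔT and latent-heat terms is zero:
ice -14.1→0 °C: 0.0514·2090·14.1 = 1514.7
  fusion: m_ice L_f = 0.0514·334000 = 17168
  meltwater 0→T: 0.0514·4180·T = 214.85 T
  milk: 4676.7(T − 58.9)
4891.6 T = 275458 − 18682 = 256775
T ≈ 52.49 °C (positive, so assuming full melt was valid).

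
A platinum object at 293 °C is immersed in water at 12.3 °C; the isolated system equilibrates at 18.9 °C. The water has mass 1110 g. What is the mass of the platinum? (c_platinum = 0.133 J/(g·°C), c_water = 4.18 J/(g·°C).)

Heat lost by the platinum = heat gained by the water:
m×0.133×(293 − 18.9) = 1110×4.18×(18.9 − 12.3)
36.46 m = 30623  ⇒  m ≈ 840 g

m ≈ 840 g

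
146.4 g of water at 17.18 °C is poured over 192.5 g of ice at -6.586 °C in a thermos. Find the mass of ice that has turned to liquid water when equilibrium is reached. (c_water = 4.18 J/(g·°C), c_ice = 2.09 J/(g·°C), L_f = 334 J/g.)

m_melted ≈ 23.5 g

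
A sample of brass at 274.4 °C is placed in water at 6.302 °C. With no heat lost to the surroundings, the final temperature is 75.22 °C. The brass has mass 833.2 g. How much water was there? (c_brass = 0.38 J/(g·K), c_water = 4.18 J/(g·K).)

m ≈ 219 g

Let T be the final temperature. ΣQ_i = 0:
833.2·0.38·(75.22 − 274.4) + m·4.18·(75.22 − 6.302) = 0
288.08 m = 63064
m = 63064/288.08 ≈ 218.9 g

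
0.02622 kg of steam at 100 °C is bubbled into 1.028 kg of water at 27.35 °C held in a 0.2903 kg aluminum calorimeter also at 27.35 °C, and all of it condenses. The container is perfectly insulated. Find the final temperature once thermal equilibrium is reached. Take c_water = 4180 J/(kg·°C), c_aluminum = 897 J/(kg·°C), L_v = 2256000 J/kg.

T_f ≈ 41.7 °C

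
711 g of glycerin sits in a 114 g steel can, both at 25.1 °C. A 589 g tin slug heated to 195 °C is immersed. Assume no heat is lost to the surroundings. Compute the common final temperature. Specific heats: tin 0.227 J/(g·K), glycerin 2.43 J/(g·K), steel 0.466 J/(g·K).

T_f ≈ 37.0 °C

Let T be the final temperature. ΣQ_i = 0:
589·0.227·(T − 195) + 711·2.43·(T − 25.1) + 114·0.466·(T − 25.1) = 0
133.7(T − 195) + 1727.7(T − 25.1) + 53.12(T − 25.1) = 0
(133.7 + 1727.7 + 53.12) T = 133.7·195 + 1727.7·25.1 + 53.12·25.1
T = 70772/1914.6 ≈ 36.96 °C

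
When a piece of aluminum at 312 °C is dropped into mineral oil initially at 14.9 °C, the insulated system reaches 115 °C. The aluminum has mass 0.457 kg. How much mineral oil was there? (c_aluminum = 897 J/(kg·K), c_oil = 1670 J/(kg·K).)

m ≈ 0.483 kg

|Q_aluminum| = |Q_oil|:
0.457×897×(312 − 115) = m×1670×(115 − 14.9)
167167 m = 80756  ⇒  m ≈ 0.4831 kg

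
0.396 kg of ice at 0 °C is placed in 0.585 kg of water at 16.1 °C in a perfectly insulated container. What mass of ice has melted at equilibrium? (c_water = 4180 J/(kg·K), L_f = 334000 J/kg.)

Heat available from the water dropping to 0 °C: 0.585×4180×16.1 = 39369 J.
Fully melting the ice requires m_ice L_f = 0.396×334000 = 132264 J.
Since 39369 < 132264 J, not all the ice melts; equilibrium is at 0 °C.
m_melt = 39369 / L_f = 0.1179 kg.

m_melted ≈ 0.118 kg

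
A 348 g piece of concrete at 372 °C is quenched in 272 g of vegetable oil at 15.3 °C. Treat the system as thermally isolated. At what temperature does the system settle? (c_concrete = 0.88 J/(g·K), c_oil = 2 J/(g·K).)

T_f ≈ 143.8 °C

Net heat exchanged in the isolated system is zero:
348×0.88×(T − 372) + 272×2×(T − 15.3) = 0
306.24(T − 372) + 544(T − 15.3) = 0
(306.24 + 544) T = 306.24×372 + 544×15.3
T ≈ 143.78 °C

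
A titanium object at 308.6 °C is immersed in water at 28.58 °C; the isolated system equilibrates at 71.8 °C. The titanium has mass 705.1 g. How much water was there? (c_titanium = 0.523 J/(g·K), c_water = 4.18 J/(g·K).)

|Q_titanium| = |Q_water|:
705.1×0.523×(308.6 − 71.8) = m×4.18×(71.8 − 28.58)
180.66 m = 87324  ⇒  m ≈ 483.4 g

m ≈ 483 g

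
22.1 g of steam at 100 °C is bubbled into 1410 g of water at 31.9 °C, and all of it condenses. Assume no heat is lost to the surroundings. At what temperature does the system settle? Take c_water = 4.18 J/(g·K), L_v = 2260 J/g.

T_f ≈ 41.3 °C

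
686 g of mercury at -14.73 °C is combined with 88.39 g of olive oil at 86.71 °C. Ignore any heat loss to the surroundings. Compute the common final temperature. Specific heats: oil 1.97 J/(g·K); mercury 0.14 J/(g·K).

T_f ≈ 50.6 °C

Heat gained plus heat lost sum to zero:
88.39×1.97×(T − 86.71) + 686×0.14×(T − (-14.73)) = 0
(174.13 + 96.04) T = 174.13×86.71 + 96.04×(-14.73)
T = 13684/270.17 ≈ 50.65 °C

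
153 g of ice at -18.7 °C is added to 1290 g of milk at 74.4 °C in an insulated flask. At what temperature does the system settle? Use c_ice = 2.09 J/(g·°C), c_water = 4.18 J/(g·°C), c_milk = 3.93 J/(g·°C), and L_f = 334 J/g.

Energy conservation, ΣQ = 0:
warm ice to 0 °C: 153·2.09·(0 − (-18.7)) = 5979.7
  fusion: m_ice L_f = 153·334 = 51102
  meltwater 0→T: 153·4.18·T = 639.54 T
  milk cools: 1290·3.93·(T − 74.4) = 5069.7(T − 74.4)
5709.2 T = 377186 − 57082 = 320104
T ≈ 56.07 °C (positive, so assuming full melt was valid).

T_f ≈ 56.1 °C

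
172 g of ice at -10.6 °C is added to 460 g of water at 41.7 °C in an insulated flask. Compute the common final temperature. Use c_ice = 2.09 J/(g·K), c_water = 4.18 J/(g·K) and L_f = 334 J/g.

Setting the total heat transfer to zero:
warm ice to 0 °C: 172×2.09×(0 − (-10.6)) = 3810.5; melt ice: 172×334 = 57448; warm the meltwater: 718.96 T; water: 1922.8(T − 41.7)
2641.8 T = 80181 − 61258 = 18922
T ≈ 7.16 °C — above 0 °C, consistent with complete melting.

T_f ≈ 7.2 °C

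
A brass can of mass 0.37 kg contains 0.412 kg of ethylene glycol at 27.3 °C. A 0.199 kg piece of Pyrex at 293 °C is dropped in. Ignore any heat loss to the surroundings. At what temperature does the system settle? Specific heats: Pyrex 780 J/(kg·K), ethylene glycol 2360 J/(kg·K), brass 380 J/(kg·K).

T_f ≈ 59.8 °C

Setting the total heat transfer to zero:
0.199*780*(T − 293) + 0.412*2360*(T − 27.3) + 0.37*380*(T − 27.3) = 0
155.22(T − 293) + 972.32(T − 27.3) + 140.6(T − 27.3) = 0
1268.1 T = 75862
T = 75862 / 1268.1 = 59.8 °C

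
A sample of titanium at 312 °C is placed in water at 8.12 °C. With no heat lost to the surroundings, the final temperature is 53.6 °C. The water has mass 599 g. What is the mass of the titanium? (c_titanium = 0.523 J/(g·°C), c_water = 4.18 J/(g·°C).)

m ≈ 843 g

Setting the total heat transfer to zero:
m·0.523·(53.6 − 312) + 599·4.18·(53.6 − 8.12) = 0
-135.14 m = -113874
m = -113874/-135.14 ≈ 842.6 g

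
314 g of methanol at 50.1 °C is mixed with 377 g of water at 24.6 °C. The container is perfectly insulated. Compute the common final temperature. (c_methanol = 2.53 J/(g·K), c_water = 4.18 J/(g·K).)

T_f ≈ 33.1 °C

Taking heat into each body as positive, Σ m c ΔT = 0:
314·2.53·(T − 50.1) + 377·4.18·(T − 24.6) = 0
(794.42 + 1575.9) T = 794.42·50.1 + 1575.9·24.6
T = 78567 / 2370.3 = 33.1 °C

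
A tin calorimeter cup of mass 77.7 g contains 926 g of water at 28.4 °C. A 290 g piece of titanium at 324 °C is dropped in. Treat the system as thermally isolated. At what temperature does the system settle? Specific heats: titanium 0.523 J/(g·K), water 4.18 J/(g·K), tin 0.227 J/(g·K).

Let T be the final temperature. ΣQ_i = 0:
290*0.523*(T − 324) + 926*4.18*(T − 28.4) + 77.7*0.227*(T − 28.4) = 0
4040 T = 159569
T = 159569 / 4040 = 39.5 °C

T_f ≈ 39.5 °C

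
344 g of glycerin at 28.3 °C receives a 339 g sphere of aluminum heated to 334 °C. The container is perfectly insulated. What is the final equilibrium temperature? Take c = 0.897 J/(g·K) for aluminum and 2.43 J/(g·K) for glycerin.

T_f ≈ 109.8 °C

Heat gained plus heat lost sum to zero:
339*0.897*(T − 334) + 344*2.43*(T − 28.3) = 0
1140 T = 125220
T = 125220/1140 ≈ 109.84 °C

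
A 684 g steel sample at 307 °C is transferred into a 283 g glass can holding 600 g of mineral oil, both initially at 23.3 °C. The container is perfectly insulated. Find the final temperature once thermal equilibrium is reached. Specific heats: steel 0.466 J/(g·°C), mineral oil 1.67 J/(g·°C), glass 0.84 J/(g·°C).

With ΣQ=0 the equilibrium temperature is the m·c-weighted mean:
T_f = (318.74·307 + 1002·23.3 + 237.72·23.3) / (318.74 + 1002 + 237.72)
    = 126740 / 1558.5 ≈ 81.32 °C

T_f ≈ 81.3 °C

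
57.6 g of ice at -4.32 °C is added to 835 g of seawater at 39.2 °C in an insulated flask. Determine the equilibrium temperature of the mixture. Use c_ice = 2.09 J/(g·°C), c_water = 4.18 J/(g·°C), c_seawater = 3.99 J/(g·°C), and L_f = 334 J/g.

T_f ≈ 31.0 °C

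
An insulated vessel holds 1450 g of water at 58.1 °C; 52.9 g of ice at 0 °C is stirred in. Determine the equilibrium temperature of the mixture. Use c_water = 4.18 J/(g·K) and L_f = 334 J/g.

T_f ≈ 53.2 °C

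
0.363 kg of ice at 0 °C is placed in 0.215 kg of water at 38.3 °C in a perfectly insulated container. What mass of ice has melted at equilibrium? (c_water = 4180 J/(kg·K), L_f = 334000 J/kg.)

Heat available from the water dropping to 0 °C: 0.215×4180×38.3 = 34420 J.
Fully melting the ice requires m_ice L_f = 0.363×334000 = 121242 J.
Since 34420 < 121242 J, not all the ice melts; equilibrium is at 0 °C.
m_melted×334000 = 34420  ⇒  m_melted ≈ 0.1031 kg.

m_melted ≈ 0.103 kg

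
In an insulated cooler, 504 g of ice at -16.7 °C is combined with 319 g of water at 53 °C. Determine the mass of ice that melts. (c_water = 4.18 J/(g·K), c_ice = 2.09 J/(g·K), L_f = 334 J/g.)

Heat available from the water dropping to 0 °C: 319×4.18×53 = 70671 J.
Of that, 504×2.09×16.7 = 17591 J goes to bring the ice to 0 °C, leaving 53080 J.
Melting all 504 g of ice would need 504×334 = 168336 J.
Since 53080 < 168336 J, not all the ice melts; equilibrium is at 0 °C.
Mass melted = 53080/334 ≈ 158.9 g.

m_melted ≈ 159 g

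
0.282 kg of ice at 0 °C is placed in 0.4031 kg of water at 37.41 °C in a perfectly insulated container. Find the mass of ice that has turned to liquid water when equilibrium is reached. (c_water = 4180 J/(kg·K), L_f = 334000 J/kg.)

m_melted ≈ 0.189 kg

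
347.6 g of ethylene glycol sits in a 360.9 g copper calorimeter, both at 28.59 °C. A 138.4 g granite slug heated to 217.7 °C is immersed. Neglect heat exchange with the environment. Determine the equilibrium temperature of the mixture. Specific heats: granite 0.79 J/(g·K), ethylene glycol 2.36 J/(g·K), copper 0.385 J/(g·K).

Conservation of energy gives ΣQ = 0:
138.4*0.79*(T − 217.7) + 347.6*2.36*(T − 28.59) + 360.9*0.385*(T − 28.59) = 0
109.34(T − 217.7) + 820.34(T − 28.59) + 138.95(T − 28.59) = 0
1068.6 T = 51228
T ≈ 47.94 °C

T_f ≈ 47.9 °C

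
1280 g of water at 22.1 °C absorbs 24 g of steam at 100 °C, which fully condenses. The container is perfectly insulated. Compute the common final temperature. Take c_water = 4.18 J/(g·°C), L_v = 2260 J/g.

T_f ≈ 33.5 °C

Taking heat into each body as positive, Σ m c ΔT = 0:
condense steam: −24·2260 = −54240; condensate cools 100→T: 24·4.18·(T − 100) = 100.32(T − 100); water warms: 1280·4.18·(T − 22.1) = 5350.4(T − 22.1)
5450.7 T = 54240 + 10032 + 118244 = 182516
T ≈ 33.48 °C — below 100 °C, confirming all the steam condensed.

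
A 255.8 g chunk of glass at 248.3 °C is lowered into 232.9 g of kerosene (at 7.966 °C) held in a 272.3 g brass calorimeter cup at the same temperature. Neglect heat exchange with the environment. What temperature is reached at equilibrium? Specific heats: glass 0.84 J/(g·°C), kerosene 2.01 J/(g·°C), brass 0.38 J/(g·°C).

T_f ≈ 73.6 °C

T_f = Σ m_i c_i T_i / Σ m_i c_i:
T_f = (214.87×248.3 + 468.13×7.966 + 103.47×7.966) / (214.87 + 468.13 + 103.47)
    = 57906 / 786.48 ≈ 73.63 °C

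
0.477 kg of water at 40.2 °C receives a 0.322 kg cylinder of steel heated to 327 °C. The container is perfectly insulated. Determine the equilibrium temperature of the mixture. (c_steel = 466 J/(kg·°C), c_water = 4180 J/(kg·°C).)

T_f ≈ 60.3 °C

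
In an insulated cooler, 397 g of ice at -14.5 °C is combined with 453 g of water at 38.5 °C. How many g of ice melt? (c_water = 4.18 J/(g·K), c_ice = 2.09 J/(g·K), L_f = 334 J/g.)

m_melted ≈ 182 g

Heat available from the water dropping to 0 °C: 453×4.18×38.5 = 72901 J.
Of that, 397×2.09×14.5 = 12031 J goes to bring the ice to 0 °C, leaving 60870 J.
Melting all 397 g of ice would need 397×334 = 132598 J.
That's not enough to melt it all — equilibrium is at 0 °C with ice remaining.
Mass melted = 60870/334 ≈ 182.2 g.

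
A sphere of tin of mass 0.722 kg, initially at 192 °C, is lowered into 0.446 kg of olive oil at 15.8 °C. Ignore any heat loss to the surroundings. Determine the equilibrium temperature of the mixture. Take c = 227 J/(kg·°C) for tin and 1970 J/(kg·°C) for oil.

Heat lost by the tin equals heat gained by the oil:
0.722*227*(192 − T) = 0.446*1970*(T − 15.8)
163.89(192 − T) = 878.62(T − 15.8)
1042.5 T = 45350  ⇒  T ≈ 43.50 °C

T_f ≈ 43.5 °C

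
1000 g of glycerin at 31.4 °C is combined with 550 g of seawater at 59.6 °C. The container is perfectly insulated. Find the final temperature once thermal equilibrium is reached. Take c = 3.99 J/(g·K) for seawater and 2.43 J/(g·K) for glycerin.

T_f ≈ 44.8 °C

T_f is the heat-capacity-weighted average of the initial temperatures:
T_f = (2194.5*59.6 + 2430*31.4) / (2194.5 + 2430)
    = 207094 / 4624.5 ≈ 44.78 °C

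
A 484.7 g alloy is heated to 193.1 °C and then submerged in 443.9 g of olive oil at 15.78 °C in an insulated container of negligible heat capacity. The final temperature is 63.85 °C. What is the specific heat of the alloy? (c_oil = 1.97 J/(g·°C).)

c ≈ 0.671 J/(g·°C)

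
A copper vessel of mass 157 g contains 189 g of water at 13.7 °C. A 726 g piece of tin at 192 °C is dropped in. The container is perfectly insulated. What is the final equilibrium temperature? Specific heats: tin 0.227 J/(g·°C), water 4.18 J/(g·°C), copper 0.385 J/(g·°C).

T_f ≈ 42.6 °C

Let T be the final temperature. ΣQ_i = 0:
726*0.227*(T − 192) + 189*4.18*(T − 13.7) + 157*0.385*(T − 13.7) = 0
164.8(T − 192) + 790.02(T − 13.7) + 60.45(T − 13.7) = 0
1015.3 T = 43293
T ≈ 42.64 °C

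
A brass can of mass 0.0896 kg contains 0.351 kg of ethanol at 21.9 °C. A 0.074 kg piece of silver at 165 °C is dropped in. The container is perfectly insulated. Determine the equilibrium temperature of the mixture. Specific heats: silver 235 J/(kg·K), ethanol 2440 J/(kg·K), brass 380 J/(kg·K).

T_f ≈ 24.6 °C

Energy conservation, ΣQ = 0:
0.074·235·(T − 165) + 0.351·2440·(T − 21.9) + 0.0896·380·(T − 21.9) = 0
17.39(T − 165) + 856.44(T − 21.9) + 34.05(T − 21.9) = 0
907.88 T = 22371
T = 22371 / 907.88 = 24.6 °C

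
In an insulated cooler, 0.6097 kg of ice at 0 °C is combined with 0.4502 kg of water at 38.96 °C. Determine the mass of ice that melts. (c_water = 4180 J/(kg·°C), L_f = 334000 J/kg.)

Cooling the water to 0 °C releases 0.4502×4180×38.96 = 73316 J.
To melt every bit of ice: 0.6097×334000 = 203640 J.
That's not enough to melt it all — equilibrium is at 0 °C with ice remaining.
Mass melted = 73316/334000 ≈ 0.2195 kg.

m_melted ≈ 0.22 kg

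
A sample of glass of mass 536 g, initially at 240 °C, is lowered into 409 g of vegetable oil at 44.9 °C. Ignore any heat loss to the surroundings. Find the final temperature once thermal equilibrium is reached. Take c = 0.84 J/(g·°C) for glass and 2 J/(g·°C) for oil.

T_f ≈ 114.2 °C

Set heat shed by the hot body equal to heat absorbed by the cold body:
536×0.84×(240 − T) = 409×2×(T − 44.9)
450.24(240 − T) = 818(T − 44.9)
1268.2 T = 144786  ⇒  T ≈ 114.16 °C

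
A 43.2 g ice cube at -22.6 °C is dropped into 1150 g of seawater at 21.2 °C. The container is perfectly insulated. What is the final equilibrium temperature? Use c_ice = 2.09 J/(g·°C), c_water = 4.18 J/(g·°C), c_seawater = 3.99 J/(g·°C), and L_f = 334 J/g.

Taking heat into each body as positive, Σ m c ΔT = 0:
ice -22.6→0 °C: 43.2×2.09×22.6 = 2040.5; latent heat to melt: 43.2×334 = 14429; meltwater 0→T: 43.2×4.18×T = 180.58 T; seawater: 4588.5(T − 21.2)
4769.1 T = 97276 − 16469 = 80807
T ≈ 16.94 °C (positive, so assuming full melt was valid).

T_f ≈ 16.9 °C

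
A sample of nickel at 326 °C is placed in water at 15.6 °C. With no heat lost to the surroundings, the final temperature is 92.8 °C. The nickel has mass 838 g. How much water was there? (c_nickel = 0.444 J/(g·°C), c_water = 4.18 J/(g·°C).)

Taking heat into each body as positive, Σ m c ΔT = 0:
838×0.444×(92.8 − 326) + m×4.18×(92.8 − 15.6) = 0
322.7 m = 86767
m = 86767/322.7 ≈ 268.9 g

m ≈ 269 g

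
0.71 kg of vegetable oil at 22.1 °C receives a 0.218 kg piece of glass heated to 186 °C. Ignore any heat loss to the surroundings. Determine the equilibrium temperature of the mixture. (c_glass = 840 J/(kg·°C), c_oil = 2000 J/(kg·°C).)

|Q_glass| = |Q_oil|:
0.218×840×(186 − T) = 0.71×2000×(T − 22.1)
183.12(186 − T) = 1420(T − 22.1)
1603.1 T = 65442  ⇒  T ≈ 40.82 °C

T_f ≈ 40.8 °C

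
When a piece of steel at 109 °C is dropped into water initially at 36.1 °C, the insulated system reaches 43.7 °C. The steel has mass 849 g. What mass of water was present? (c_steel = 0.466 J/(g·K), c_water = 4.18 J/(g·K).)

m ≈ 813 g

Taking heat into each body as positive, Σ m c ΔT = 0:
849·0.466·(43.7 − 109) + m·4.18·(43.7 − 36.1) = 0
31.77 m = 25835
m = 25835/31.77 ≈ 813.2 g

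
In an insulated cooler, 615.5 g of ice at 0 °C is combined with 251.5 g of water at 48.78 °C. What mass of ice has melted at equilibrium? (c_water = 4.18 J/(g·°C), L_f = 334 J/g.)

Heat available from the water dropping to 0 °C: 251.5·4.18·48.78 = 51281 J.
Fully melting the ice requires m_ice L_f = 615.5·334 = 205577 J.
51281 J < 205577 J, so only part of the ice melts and the system sits at 0 °C.
m_melt = 51281 / L_f = 153.5 g.

m_melted ≈ 154 g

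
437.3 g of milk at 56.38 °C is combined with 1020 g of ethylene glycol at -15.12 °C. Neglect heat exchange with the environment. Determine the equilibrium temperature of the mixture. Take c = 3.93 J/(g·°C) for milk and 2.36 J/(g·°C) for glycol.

|Q_milk| = |Q_glycol|:
437.3×3.93×(56.38 − T) = 1020×2.36×(T − (-15.12))
1718.6(56.38 − T) = 2407.2(T − (-15.12))
4125.8 T = 60497  ⇒  T ≈ 14.66 °C

T_f ≈ 14.7 °C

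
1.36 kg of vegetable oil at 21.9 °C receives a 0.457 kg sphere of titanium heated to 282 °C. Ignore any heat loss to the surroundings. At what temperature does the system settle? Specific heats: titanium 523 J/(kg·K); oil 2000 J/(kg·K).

Net heat exchanged in the isolated system is zero:
0.457*523*(T − 282) + 1.36*2000*(T − 21.9) = 0
239.01(T − 282) + 2720(T − 21.9) = 0
(239.01 + 2720) T = 239.01*282 + 2720*21.9
T = 126969 / 2959 = 42.9 °C

T_f ≈ 42.9 °C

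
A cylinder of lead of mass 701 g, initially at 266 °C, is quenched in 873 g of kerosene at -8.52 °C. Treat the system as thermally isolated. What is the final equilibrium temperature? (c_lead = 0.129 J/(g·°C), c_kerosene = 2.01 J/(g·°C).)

Heat gained plus heat lost sum to zero:
701·0.129·(T − 266) + 873·2.01·(T − (-8.52)) = 0
(90.43 + 1754.7) T = 90.43·266 + 1754.7·(-8.52)
T = 9103.8/1845.2 ≈ 4.93 °C

T_f ≈ 4.9 °C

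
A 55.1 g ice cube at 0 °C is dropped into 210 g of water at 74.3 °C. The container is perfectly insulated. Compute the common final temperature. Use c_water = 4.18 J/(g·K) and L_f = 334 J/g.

T_f ≈ 42.2 °C

Setting the total heat transfer to zero:
latent heat to melt: 55.1·334 = 18403
  warm the meltwater: 230.32 T
  water: 877.8(T − 74.3)
1108.1 T = 65221 − 18403 = 46817
T ≈ 42.25 °C (positive, so assuming full melt was valid).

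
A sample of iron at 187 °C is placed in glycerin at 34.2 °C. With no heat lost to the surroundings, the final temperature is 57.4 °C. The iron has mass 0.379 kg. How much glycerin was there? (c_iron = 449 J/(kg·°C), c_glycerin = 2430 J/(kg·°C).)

m ≈ 0.391 kg

Heat lost by the iron = heat gained by the glycerin:
0.379×449×(187 − 57.4) = m×2430×(57.4 − 34.2)
56376 m = 22054  ⇒  m ≈ 0.3912 kg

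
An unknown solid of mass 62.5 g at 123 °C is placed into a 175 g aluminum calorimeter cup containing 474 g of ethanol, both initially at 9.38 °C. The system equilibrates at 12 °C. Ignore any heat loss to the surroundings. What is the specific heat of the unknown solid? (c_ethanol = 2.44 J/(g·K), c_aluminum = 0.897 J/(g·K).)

Taking heat into each body as positive, Σ m c ΔT = 0:
62.5×c×(12 − 123) + 474×2.44×(12 − 9.38) + 175×0.897×(12 − 9.38) = 0
-6937.5 c = -3441.5
c = -3441.5/-6937.5 ≈ 0.4961 J/(g·K)

c ≈ 0.496 J/(g·K)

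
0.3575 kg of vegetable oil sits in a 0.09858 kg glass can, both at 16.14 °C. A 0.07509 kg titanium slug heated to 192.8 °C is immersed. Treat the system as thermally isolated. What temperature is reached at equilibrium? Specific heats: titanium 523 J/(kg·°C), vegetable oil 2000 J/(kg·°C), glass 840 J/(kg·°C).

T_f ≈ 24.4 °C

Net heat exchanged in the isolated system is zero:
0.07509×523×(T − 192.8) + 0.3575×2000×(T − 16.14) + 0.09858×840×(T − 16.14) = 0
39.27(T − 192.8) + 715(T − 16.14) + 82.81(T − 16.14) = 0
837.08 T = 20448
T = 20448 / 837.08 = 24.4 °C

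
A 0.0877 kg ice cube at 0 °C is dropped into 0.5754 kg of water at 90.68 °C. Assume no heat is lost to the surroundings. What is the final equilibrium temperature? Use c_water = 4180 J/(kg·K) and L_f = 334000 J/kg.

T_f ≈ 68.1 °C

Let T be the final temperature. ΣQ_i = 0:
melt ice: 0.0877·334000 = 29292; meltwater 0→T: 0.0877·4180·T = 366.59 T; water: 2405.2(T − 90.68)
2771.8 T = 218101 − 29292 = 188809
T ≈ 68.12 °C (positive, so assuming full melt was valid).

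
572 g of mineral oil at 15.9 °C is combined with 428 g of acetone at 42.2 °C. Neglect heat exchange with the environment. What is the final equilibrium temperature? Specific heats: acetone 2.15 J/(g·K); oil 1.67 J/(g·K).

Heat lost by the acetone equals heat gained by the oil:
428*2.15*(42.2 − T) = 572*1.67*(T − 15.9)
920.2(42.2 − T) = 955.24(T − 15.9)
1875.4 T = 54021  ⇒  T ≈ 28.80 °C

T_f ≈ 28.8 °C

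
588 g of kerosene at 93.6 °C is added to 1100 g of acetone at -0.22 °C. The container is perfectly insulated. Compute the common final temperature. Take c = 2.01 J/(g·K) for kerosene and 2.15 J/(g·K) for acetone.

Taking heat into each body as positive, Σ m c ΔT = 0:
588×2.01×(T − 93.6) + 1100×2.15×(T − (-0.22)) = 0
1181.9(T − 93.6) + 2365(T − (-0.22)) = 0
(1181.9 + 2365) T = 1181.9×93.6 + 2365×(-0.22)
T = 110104/3546.9 ≈ 31.04 °C

T_f ≈ 31.0 °C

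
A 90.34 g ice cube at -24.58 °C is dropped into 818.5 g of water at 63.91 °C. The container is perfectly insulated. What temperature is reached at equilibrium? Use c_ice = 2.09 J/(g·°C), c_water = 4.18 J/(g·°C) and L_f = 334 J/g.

T_f ≈ 48.4 °C

Sum of m c ΔT and latent-heat terms is zero:
ice -24.58→0 °C: 90.34·2.09·24.58 = 4641; melt ice: 90.34·334 = 30174; meltwater 0→T: 90.34·4.18·T = 377.62 T; water: 3421.3(T − 63.91)
3799 T = 218657 − 34815 = 183843
T ≈ 48.39 °C — above 0 °C, consistent with complete melting.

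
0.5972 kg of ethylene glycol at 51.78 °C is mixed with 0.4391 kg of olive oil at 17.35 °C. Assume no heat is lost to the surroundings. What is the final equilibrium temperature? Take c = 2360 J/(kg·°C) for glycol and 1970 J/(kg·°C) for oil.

T_f ≈ 38.7 °C

Let T be the final temperature. ΣQ_i = 0:
0.5972×2360×(T − 51.78) + 0.4391×1970×(T − 17.35) = 0
1409.4(T − 51.78) + 865.03(T − 17.35) = 0
2274.4 T = 87987
T = 87987 / 2274.4 = 38.7 °C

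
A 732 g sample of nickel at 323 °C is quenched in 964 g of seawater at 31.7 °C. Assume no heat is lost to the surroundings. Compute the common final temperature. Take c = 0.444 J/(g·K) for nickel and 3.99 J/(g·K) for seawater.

T_f ≈ 54.4 °C

T_f is the heat-capacity-weighted average of the initial temperatures:
T_f = (325.01*323 + 3846.4*31.7) / (325.01 + 3846.4)
    = 226907 / 4171.4 ≈ 54.40 °C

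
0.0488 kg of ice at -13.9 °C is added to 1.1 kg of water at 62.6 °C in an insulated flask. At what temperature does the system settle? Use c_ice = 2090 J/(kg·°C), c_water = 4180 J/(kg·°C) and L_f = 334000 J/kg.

T_f ≈ 56.3 °C

Setting the total heat transfer to zero:
warm ice to 0 °C: 0.0488·2090·(0 − (-13.9)) = 1417.7
  latent heat to melt: 0.0488·334000 = 16299
  meltwater 0→T: 0.0488·4180·T = 203.98 T
  water: 4598(T − 62.6)
4802 T = 287835 − 17717 = 270118
T ≈ 56.25 °C — above 0 °C, consistent with complete melting.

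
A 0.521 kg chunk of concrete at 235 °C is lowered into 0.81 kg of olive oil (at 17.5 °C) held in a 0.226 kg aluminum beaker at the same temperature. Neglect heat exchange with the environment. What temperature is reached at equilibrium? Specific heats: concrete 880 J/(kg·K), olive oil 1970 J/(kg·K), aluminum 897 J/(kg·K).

T_f ≈ 61.7 °C

T_f is the heat-capacity-weighted average of the initial temperatures:
T_f = (458.48*235 + 1595.7*17.5 + 202.72*17.5) / (458.48 + 1595.7 + 202.72)
    = 139215 / 2256.9 ≈ 61.68 °C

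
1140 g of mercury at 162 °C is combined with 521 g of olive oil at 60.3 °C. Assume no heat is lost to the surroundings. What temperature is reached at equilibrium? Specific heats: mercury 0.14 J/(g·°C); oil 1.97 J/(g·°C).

T_f ≈ 74.0 °C

T_f is the heat-capacity-weighted average of the initial temperatures:
T_f = (159.6·162 + 1026.4·60.3) / (159.6 + 1026.4)
    = 87745 / 1186 ≈ 73.99 °C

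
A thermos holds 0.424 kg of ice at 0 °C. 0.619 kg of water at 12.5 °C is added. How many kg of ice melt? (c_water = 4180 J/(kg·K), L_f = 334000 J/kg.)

m_melted ≈ 0.0968 kg

Water can give up m c ΔT = 0.619×4180×12.5 = 32343 J before reaching 0 °C.
To melt every bit of ice: 0.424×334000 = 141616 J.
That's not enough to melt it all — equilibrium is at 0 °C with ice remaining.
m_melted×334000 = 32343  ⇒  m_melted ≈ 0.09683 kg.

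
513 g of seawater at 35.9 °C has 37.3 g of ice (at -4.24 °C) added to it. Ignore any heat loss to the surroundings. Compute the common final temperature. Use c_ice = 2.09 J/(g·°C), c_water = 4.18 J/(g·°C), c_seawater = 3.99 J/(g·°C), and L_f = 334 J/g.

Conservation of energy gives ΣQ = 0:
ice -4.24→0 °C: 37.3×2.09×4.24 = 330.54; melt ice: 37.3×334 = 12458; warm the meltwater: 155.91 T; seawater cools: 513×3.99×(T − 35.9) = 2046.9(T − 35.9)
2202.8 T = 73483 − 12789 = 60694
T ≈ 27.55 °C (positive, so assuming full melt was valid).

T_f ≈ 27.6 °C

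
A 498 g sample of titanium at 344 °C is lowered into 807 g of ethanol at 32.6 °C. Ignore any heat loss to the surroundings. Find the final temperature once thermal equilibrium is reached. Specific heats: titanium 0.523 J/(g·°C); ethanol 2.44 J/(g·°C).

T_f ≈ 69.0 °C

Energy conservation, ΣQ = 0:
498×0.523×(T − 344) + 807×2.44×(T − 32.6) = 0
2229.5 T = 153788
T ≈ 68.98 °C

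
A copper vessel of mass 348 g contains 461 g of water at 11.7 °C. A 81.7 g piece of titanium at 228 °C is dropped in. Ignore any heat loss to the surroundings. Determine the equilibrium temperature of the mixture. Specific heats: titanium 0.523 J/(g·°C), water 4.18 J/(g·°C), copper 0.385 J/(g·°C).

With ΣQ=0 the equilibrium temperature is the m·c-weighted mean:
T_f = (42.73×228 + 1927×11.7 + 133.98×11.7) / (42.73 + 1927 + 133.98)
    = 33855 / 2103.7 ≈ 16.09 °C

T_f ≈ 16.1 °C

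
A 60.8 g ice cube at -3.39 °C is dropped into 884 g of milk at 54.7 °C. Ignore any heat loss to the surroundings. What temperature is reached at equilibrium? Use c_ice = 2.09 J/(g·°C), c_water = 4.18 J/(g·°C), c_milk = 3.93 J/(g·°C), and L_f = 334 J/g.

T_f ≈ 45.4 °C

Energy balance with sensible and latent terms:
ice -3.39→0 °C: 60.8·2.09·3.39 = 430.77
  melt ice: 60.8·334 = 20307
  warm the meltwater: 254.14 T
  milk: 3474.1(T − 54.7)
3728.3 T = 190034 − 20738 = 169296
T ≈ 45.41 °C. Since T > 0 °C, the all-ice-melts assumption holds.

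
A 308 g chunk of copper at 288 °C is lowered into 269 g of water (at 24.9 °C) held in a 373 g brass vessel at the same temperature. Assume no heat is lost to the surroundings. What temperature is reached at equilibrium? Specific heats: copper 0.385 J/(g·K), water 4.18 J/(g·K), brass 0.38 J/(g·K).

Let T be the final temperature. ΣQ_i = 0:
308·0.385·(T − 288) + 269·4.18·(T − 24.9) + 373·0.38·(T − 24.9) = 0
118.58(T − 288) + 1124.4(T − 24.9) + 141.74(T − 24.9) = 0
1384.7 T = 65678
T ≈ 47.43 °C

T_f ≈ 47.4 °C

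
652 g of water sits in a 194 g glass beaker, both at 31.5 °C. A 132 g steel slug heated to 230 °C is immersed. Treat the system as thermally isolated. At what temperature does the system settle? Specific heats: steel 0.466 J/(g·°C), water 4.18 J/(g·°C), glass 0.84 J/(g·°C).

Heat gained plus heat lost sum to zero:
132·0.466·(T − 230) + 652·4.18·(T − 31.5) + 194·0.84·(T − 31.5) = 0
(61.51 + 2725.4 + 162.96) T = 61.51·230 + 2725.4·31.5 + 162.96·31.5
T = 105130 / 2949.8 = 35.6 °C

T_f ≈ 35.6 °C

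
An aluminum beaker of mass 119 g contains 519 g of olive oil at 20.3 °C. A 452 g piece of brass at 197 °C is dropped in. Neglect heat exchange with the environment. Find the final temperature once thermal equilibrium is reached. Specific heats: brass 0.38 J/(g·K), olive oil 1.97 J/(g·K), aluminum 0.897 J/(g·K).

Energy conservation, ΣQ = 0:
452·0.38·(T − 197) + 519·1.97·(T − 20.3) + 119·0.897·(T − 20.3) = 0
171.76(T − 197) + 1022.4(T − 20.3) + 106.74(T − 20.3) = 0
(171.76 + 1022.4 + 106.74) T = 171.76·197 + 1022.4·20.3 + 106.74·20.3
T ≈ 43.63 °C

T_f ≈ 43.6 °C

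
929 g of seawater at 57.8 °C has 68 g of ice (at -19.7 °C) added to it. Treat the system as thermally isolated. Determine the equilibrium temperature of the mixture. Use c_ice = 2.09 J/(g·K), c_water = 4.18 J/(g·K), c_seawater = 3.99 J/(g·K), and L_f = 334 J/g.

Energy conservation, ΣQ = 0:
warm ice to 0 °C: 68×2.09×(0 − (-19.7)) = 2799.8; melt ice: 68×334 = 22712; warm the meltwater: 284.24 T; seawater: 3706.7(T − 57.8)
3990.9 T = 214248 − 25512 = 188736
T ≈ 47.29 °C — above 0 °C, consistent with complete melting.

T_f ≈ 47.3 °C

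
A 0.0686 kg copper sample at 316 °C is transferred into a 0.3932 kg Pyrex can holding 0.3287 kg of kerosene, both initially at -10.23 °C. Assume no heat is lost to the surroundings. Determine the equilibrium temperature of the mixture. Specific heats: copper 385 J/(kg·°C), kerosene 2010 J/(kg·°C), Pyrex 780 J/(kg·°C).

T_f ≈ -1.6 °C

Conservation of energy gives ΣQ = 0:
0.0686×385×(T − 316) + 0.3287×2010×(T − (-10.23)) + 0.3932×780×(T − (-10.23)) = 0
(26.41 + 660.69 + 306.7) T = 26.41×316 + 660.69×(-10.23) + 306.7×(-10.23)
T ≈ -1.56 °C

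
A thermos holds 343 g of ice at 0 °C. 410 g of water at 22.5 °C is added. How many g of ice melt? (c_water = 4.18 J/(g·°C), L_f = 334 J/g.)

m_melted ≈ 115 g

Water can give up m c ΔT = 410×4.18×22.5 = 38560 J before reaching 0 °C.
Fully melting the ice requires m_ice L_f = 343×334 = 114562 J.
Since 38560 < 114562 J, not all the ice melts; equilibrium is at 0 °C.
m_melted×334 = 38560  ⇒  m_melted ≈ 115.5 g.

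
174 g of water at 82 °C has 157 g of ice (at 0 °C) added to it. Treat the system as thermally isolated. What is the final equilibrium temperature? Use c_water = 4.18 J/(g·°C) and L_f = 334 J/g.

T_f ≈ 5.2 °C

Energy conservation, ΣQ = 0:
latent heat to melt: 157·334 = 52438
  warm the meltwater: 656.26 T
  water cools: 174·4.18·(T − 82) = 727.32(T − 82)
1383.6 T = 59640 − 52438 = 7202.2
T ≈ 5.21 °C. Since T > 0 °C, the all-ice-melts assumption holds.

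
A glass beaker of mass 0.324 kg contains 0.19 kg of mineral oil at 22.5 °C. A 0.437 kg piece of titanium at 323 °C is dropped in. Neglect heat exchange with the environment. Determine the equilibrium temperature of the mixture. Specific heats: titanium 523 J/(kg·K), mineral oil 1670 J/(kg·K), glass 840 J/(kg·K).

Energy conservation, ΣQ = 0:
0.437×523×(T − 323) + 0.19×1670×(T − 22.5) + 0.324×840×(T − 22.5) = 0
228.55(T − 323) + 317.3(T − 22.5) + 272.16(T − 22.5) = 0
818.01 T = 87085
T ≈ 106.46 °C

T_f ≈ 106.5 °C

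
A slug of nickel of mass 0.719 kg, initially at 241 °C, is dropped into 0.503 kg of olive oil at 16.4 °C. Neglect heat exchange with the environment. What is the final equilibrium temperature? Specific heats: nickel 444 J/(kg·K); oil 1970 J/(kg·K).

T_f ≈ 71.1 °C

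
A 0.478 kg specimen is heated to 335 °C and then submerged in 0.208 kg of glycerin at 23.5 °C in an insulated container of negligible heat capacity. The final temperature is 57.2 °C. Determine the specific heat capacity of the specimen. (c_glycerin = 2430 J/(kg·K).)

c ≈ 128 J/(kg·K)

m_s c (T_s − T_f) = m_glycerin c_glycerin (T_f − T_0):
0.478·c·(335 − 57.2) = 0.208·2430·(57.2 − 23.5)
132.79 c = 17033  ⇒  c ≈ 128.3 J/(kg·K)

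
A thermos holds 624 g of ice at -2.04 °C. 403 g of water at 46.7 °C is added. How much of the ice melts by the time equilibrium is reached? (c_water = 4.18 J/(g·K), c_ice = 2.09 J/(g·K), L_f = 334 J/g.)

m_melted ≈ 228 g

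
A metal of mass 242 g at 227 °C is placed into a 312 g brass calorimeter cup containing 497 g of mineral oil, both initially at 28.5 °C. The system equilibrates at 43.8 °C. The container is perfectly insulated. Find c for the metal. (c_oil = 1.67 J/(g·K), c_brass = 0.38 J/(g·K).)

Energy conservation, ΣQ = 0:
242·c·(43.8 − 227) + 497·1.67·(43.8 − 28.5) + 312·0.38·(43.8 − 28.5) = 0
-44334 c = -14513
c = -14513/-44334 ≈ 0.3273 J/(g·K)

c ≈ 0.327 J/(g·K)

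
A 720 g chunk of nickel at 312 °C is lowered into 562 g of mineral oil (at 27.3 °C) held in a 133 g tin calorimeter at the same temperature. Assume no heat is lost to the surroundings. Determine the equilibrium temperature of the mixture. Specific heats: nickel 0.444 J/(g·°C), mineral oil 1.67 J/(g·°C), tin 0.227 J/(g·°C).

T_f ≈ 97.9 °C

With ΣQ=0 the equilibrium temperature is the m·c-weighted mean:
T_f = (319.68×312 + 938.54×27.3 + 30.19×27.3) / (319.68 + 938.54 + 30.19)
    = 126187 / 1288.4 ≈ 97.94 °C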